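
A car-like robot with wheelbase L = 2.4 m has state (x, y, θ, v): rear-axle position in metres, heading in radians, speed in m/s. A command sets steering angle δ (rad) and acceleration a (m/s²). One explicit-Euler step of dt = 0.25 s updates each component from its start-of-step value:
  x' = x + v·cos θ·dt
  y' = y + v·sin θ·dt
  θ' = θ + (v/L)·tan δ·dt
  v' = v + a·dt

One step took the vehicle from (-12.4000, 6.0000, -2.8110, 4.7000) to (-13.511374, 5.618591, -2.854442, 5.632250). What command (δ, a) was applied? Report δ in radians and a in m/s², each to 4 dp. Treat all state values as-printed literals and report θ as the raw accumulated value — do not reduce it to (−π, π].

a = (v'−v)/dt = (0.932250)/0.25 = 3.7290
Δθ = θ'−θ = -0.043442;  (v·dt/L) = 4.7000·0.25/2.4 = 0.489583
tan δ = Δθ·L/(v·dt) = -0.088733  →  δ = -0.0885

δ = -0.0885, a = 3.7290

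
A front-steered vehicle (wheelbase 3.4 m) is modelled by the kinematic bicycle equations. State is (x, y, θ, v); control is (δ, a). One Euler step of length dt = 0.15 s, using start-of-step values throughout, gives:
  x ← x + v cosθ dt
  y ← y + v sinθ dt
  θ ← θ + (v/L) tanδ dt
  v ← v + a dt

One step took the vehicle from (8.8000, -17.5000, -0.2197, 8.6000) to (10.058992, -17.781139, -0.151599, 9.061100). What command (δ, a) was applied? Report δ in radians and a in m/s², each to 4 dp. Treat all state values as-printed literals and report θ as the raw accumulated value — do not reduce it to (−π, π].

δ = 0.1776, a = 3.0740

a = (v'−v)/dt = (0.461100)/0.15 = 3.0740
Δθ = θ'−θ = 0.068101;  (v·dt/L) = 8.6000·0.15/3.4 = 0.379412
tan δ = Δθ·L/(v·dt) = 0.179491  →  δ = 0.1776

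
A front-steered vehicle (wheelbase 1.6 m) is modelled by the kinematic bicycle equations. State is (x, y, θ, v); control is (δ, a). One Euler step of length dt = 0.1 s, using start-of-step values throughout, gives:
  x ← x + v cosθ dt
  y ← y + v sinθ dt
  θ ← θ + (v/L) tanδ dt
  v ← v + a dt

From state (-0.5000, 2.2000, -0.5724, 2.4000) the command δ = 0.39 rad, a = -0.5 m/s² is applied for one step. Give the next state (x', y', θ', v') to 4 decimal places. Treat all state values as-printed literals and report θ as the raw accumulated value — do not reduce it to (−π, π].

x' = -0.5000 + 2.4000·cos(-0.5724)·0.1 = -0.2983
y' = 2.2000 + 2.4000·sin(-0.5724)·0.1 = 2.0700
θ' = -0.5724 + (2.4000/1.6)·tan(0.39)·0.1 = -0.5107
v' = 2.4000 − 0.5000·0.1 = 2.3500

(-0.2983, 2.0700, -0.5107, 2.3500)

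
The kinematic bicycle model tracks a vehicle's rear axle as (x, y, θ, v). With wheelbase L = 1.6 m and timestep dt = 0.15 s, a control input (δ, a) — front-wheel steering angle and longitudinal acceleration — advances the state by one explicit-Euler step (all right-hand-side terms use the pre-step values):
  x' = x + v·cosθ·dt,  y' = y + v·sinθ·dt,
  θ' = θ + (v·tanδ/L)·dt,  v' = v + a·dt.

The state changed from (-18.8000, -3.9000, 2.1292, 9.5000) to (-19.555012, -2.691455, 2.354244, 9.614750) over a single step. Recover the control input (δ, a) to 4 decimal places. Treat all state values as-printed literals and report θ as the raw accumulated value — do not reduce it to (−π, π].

a = (v'−v)/dt = (0.114750)/0.15 = 0.7650
Δθ = θ'−θ = 0.225044;  (v·dt/L) = 9.5000·0.15/1.6 = 0.890625
tan δ = Δθ·L/(v·dt) = 0.252681  →  δ = 0.2475

δ = 0.2475, a = 0.7650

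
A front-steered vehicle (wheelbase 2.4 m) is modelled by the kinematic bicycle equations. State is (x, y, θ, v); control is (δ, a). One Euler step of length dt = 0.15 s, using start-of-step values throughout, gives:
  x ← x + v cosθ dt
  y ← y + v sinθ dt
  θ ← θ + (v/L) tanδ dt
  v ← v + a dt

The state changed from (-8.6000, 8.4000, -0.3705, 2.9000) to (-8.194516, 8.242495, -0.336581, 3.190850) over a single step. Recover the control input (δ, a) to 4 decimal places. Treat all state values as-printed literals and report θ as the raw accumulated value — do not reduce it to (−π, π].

a = (v'−v)/dt = (0.290850)/0.15 = 1.9390
Δθ = θ'−θ = 0.033919;  (v·dt/L) = 2.9000·0.15/2.4 = 0.181250
tan δ = Δθ·L/(v·dt) = 0.187139  →  δ = 0.1850

δ = 0.1850, a = 1.9390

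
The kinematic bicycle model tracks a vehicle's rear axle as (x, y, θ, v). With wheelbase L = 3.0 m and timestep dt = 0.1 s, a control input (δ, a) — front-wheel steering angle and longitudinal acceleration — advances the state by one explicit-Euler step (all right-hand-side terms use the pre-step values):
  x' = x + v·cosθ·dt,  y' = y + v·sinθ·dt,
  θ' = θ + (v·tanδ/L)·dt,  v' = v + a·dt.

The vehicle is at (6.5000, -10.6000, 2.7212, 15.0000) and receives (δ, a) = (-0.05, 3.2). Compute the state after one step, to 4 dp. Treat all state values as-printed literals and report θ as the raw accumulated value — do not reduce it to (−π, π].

x' = 6.5000 + 15.0000·cos(2.7212)·0.1 = 5.1306
y' = -10.6000 + 15.0000·sin(2.7212)·0.1 = -9.9878
θ' = 2.7212 + (15.0000/3.0)·tan(-0.05)·0.1 = 2.6962
v' = 15.0000 + 3.2000·0.1 = 15.3200

(5.1306, -9.9878, 2.6962, 15.3200)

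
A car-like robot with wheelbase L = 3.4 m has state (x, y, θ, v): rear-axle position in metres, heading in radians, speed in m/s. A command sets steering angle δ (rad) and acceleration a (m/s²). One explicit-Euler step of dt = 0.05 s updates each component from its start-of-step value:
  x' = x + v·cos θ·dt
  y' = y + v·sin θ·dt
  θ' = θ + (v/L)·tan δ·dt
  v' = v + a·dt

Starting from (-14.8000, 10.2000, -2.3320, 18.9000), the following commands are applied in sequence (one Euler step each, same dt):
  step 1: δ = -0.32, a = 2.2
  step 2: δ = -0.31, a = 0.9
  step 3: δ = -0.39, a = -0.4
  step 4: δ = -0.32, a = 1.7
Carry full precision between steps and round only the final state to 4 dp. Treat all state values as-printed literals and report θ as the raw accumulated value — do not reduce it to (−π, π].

after step 1 (δ=-0.32, a=2.2): (-15.451855, 9.515814, -2.424107, 19.010000)
after step 2 (δ=-0.31, a=0.9): (-16.168020, 8.890868, -2.513657, 19.055000)
after step 3 (δ=-0.39, a=-0.4): (-16.939025, 8.331150, -2.628843, 19.035000)
after step 4 (δ=-0.32, a=1.7): (-17.768379, 7.864246, -2.721608, 19.120000)

(-17.7684, 7.8642, -2.7216, 19.1200)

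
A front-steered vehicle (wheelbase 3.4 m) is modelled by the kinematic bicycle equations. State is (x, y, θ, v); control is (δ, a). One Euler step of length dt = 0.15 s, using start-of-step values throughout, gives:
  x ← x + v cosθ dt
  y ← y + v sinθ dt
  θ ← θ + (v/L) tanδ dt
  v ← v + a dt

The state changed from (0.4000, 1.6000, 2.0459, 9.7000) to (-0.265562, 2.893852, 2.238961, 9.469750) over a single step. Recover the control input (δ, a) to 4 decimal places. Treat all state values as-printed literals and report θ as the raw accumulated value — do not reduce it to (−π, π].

a = (v'−v)/dt = (-0.230250)/0.15 = -1.5350
Δθ = θ'−θ = 0.193061;  (v·dt/L) = 9.7000·0.15/3.4 = 0.427941
tan δ = Δθ·L/(v·dt) = 0.451139  →  δ = 0.4238

δ = 0.4238, a = -1.5350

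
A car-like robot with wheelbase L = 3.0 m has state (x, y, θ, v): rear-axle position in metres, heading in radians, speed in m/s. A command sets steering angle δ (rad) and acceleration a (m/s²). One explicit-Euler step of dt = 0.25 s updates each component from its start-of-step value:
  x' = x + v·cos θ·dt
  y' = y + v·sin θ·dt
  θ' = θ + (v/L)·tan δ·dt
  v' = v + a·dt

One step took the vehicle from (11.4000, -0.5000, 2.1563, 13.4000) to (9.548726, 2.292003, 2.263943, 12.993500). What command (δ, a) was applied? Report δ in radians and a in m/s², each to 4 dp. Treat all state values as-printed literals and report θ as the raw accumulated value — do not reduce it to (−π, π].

a = (v'−v)/dt = (-0.406500)/0.25 = -1.6260
Δθ = θ'−θ = 0.107643;  (v·dt/L) = 13.4000·0.25/3.0 = 1.116667
tan δ = Δθ·L/(v·dt) = 0.096397  →  δ = 0.0961

δ = 0.0961, a = -1.6260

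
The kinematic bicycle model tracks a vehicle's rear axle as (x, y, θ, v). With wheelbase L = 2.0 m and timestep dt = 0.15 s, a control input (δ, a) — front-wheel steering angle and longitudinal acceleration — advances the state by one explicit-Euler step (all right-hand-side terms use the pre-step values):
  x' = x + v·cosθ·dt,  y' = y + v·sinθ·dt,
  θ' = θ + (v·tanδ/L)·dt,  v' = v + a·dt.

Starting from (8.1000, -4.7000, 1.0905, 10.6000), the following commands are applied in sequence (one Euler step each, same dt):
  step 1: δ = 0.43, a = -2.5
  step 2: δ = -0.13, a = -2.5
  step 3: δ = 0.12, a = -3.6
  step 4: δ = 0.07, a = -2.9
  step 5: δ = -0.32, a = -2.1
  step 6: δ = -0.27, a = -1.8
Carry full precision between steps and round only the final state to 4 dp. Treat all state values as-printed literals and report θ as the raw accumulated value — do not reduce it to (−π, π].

after step 1 (δ=0.43, a=-2.5): (8.834647, -3.289896, 1.455104, 10.225000)
after step 2 (δ=-0.13, a=-2.5): (9.011695, -1.766399, 1.354845, 9.850000)
after step 3 (δ=0.12, a=-3.6): (9.328289, -0.323217, 1.443923, 9.310000)
after step 4 (δ=0.07, a=-2.9): (9.504994, 1.062059, 1.492880, 8.875000)
after step 5 (δ=-0.32, a=-2.1): (9.608615, 2.389270, 1.272299, 8.560000)
after step 6 (δ=-0.27, a=-1.8): (9.986219, 3.616490, 1.094620, 8.290000)

(9.9862, 3.6165, 1.0946, 8.2900)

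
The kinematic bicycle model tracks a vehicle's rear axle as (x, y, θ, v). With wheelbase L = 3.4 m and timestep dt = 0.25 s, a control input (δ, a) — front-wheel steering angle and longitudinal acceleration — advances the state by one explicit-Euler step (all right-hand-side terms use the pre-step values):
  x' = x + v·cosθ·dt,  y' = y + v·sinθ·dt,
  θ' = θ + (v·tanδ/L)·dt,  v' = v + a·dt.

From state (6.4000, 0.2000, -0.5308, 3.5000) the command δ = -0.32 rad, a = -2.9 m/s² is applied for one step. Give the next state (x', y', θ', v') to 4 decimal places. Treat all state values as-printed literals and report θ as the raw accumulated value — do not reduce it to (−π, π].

x' = 6.4000 + 3.5000·cos(-0.5308)·0.25 = 7.1546
y' = 0.2000 + 3.5000·sin(-0.5308)·0.25 = -0.2429
θ' = -0.5308 + (3.5000/3.4)·tan(-0.32)·0.25 = -0.6161
v' = 3.5000 − 2.9000·0.25 = 2.7750

(7.1546, -0.2429, -0.6161, 2.7750)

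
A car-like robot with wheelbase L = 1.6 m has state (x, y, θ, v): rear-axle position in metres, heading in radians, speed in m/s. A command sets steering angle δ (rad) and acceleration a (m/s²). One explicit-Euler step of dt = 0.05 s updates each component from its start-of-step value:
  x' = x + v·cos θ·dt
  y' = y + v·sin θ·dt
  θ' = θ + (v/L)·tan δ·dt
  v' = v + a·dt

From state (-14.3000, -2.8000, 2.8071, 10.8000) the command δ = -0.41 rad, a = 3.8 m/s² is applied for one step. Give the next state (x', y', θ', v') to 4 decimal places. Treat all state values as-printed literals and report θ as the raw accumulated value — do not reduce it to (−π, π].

(-14.8101, -2.6227, 2.6604, 10.9900)

x' = -14.3000 + 10.8000·cos(2.8071)·0.05 = -14.8101
y' = -2.8000 + 10.8000·sin(2.8071)·0.05 = -2.6227
θ' = 2.8071 + (10.8000/1.6)·tan(-0.41)·0.05 = 2.6604
v' = 10.8000 + 3.8000·0.05 = 10.9900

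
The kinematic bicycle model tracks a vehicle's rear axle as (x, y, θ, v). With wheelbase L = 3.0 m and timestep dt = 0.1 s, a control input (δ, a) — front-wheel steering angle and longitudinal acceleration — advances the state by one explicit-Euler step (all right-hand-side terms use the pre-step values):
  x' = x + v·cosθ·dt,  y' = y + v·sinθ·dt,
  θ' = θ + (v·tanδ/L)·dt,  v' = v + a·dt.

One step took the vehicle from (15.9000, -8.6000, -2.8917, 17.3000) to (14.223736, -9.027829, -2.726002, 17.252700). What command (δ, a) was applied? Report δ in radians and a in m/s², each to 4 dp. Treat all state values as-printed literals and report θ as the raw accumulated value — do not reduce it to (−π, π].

δ = 0.2798, a = -0.4730

a = (v'−v)/dt = (-0.047300)/0.1 = -0.4730
Δθ = θ'−θ = 0.165698;  (v·dt/L) = 17.3000·0.1/3.0 = 0.576667
tan δ = Δθ·L/(v·dt) = 0.287338  →  δ = 0.2798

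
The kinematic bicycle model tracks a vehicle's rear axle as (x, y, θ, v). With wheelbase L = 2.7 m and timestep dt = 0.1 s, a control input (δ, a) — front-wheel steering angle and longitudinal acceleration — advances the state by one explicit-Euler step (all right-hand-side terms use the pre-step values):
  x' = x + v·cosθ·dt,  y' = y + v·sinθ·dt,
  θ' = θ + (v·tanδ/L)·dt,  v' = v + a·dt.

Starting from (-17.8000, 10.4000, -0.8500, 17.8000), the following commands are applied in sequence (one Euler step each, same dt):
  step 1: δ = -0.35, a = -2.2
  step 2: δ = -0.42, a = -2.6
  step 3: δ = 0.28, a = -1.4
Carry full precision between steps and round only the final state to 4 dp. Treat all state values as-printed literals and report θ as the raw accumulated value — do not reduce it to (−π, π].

after step 1 (δ=-0.35, a=-2.2): (-16.625230, 9.062721, -1.090648, 17.580000)
after step 2 (δ=-0.42, a=-2.6): (-15.813192, 7.503504, -1.381417, 17.320000)
after step 3 (δ=0.28, a=-1.4): (-15.487143, 5.802470, -1.196956, 17.180000)

(-15.4871, 5.8025, -1.1970, 17.1800)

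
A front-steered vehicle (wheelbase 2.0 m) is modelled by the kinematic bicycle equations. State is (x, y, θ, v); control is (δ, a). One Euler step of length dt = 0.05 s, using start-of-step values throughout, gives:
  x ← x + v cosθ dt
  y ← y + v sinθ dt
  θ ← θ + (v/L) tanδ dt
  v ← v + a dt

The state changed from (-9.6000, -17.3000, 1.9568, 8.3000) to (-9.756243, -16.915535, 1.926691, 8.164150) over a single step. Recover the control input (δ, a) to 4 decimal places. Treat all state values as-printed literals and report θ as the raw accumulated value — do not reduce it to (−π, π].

a = (v'−v)/dt = (-0.135850)/0.05 = -2.7170
Δθ = θ'−θ = -0.030109;  (v·dt/L) = 8.3000·0.05/2.0 = 0.207500
tan δ = Δθ·L/(v·dt) = -0.145104  →  δ = -0.1441

δ = -0.1441, a = -2.7170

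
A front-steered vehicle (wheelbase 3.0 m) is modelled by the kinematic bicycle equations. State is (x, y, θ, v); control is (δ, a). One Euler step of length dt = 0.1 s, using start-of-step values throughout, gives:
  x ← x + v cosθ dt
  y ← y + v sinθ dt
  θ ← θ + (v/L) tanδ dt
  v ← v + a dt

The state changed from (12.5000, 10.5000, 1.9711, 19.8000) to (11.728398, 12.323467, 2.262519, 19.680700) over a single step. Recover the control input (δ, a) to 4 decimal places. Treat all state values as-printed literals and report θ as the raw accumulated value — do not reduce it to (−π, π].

a = (v'−v)/dt = (-0.119300)/0.1 = -1.1930
Δθ = θ'−θ = 0.291419;  (v·dt/L) = 19.8000·0.1/3.0 = 0.660000
tan δ = Δθ·L/(v·dt) = 0.441544  →  δ = 0.4158

δ = 0.4158, a = -1.1930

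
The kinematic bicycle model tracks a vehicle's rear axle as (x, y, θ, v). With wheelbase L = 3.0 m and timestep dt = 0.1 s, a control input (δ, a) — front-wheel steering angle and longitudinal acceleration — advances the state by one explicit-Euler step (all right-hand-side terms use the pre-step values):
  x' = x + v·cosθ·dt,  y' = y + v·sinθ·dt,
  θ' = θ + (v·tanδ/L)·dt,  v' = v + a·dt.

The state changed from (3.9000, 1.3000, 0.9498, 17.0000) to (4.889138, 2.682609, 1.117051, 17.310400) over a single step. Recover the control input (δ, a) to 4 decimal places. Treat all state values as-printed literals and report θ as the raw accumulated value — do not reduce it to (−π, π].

a = (v'−v)/dt = (0.310400)/0.1 = 3.1040
Δθ = θ'−θ = 0.167251;  (v·dt/L) = 17.0000·0.1/3.0 = 0.566667
tan δ = Δθ·L/(v·dt) = 0.295149  →  δ = 0.2870

δ = 0.2870, a = 3.1040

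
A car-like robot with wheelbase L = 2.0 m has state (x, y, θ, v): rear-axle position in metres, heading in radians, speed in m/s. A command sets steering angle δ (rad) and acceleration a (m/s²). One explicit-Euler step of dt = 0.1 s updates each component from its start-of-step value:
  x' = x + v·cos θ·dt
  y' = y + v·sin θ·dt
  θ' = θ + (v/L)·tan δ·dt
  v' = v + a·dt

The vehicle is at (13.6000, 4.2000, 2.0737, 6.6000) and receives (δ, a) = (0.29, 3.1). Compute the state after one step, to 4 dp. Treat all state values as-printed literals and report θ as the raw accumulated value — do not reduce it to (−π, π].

x' = 13.6000 + 6.6000·cos(2.0737)·0.1 = 13.2819
y' = 4.2000 + 6.6000·sin(2.0737)·0.1 = 4.7783
θ' = 2.0737 + (6.6000/2.0)·tan(0.29)·0.1 = 2.1722
v' = 6.6000 + 3.1000·0.1 = 6.9100

(13.2819, 4.7783, 2.1722, 6.9100)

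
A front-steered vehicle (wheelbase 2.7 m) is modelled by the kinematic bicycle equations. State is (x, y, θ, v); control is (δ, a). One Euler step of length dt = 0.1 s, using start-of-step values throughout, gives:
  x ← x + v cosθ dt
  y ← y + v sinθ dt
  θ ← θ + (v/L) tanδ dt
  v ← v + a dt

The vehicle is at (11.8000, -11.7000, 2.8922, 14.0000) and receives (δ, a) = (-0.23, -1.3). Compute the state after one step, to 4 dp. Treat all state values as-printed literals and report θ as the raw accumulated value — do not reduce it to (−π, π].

(10.4433, -11.3545, 2.7708, 13.8700)

x' = 11.8000 + 14.0000·cos(2.8922)·0.1 = 10.4433
y' = -11.7000 + 14.0000·sin(2.8922)·0.1 = -11.3545
θ' = 2.8922 + (14.0000/2.7)·tan(-0.23)·0.1 = 2.7708
v' = 14.0000 − 1.3000·0.1 = 13.8700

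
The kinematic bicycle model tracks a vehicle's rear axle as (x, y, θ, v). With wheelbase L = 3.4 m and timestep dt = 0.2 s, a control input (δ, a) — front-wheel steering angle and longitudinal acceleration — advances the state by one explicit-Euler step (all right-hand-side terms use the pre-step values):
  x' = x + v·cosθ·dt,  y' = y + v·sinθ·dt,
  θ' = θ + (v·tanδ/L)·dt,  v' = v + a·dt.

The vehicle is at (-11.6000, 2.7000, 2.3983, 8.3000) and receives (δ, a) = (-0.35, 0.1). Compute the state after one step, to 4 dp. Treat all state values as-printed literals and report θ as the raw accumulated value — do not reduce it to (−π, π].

(-12.8222, 3.8233, 2.2201, 8.3200)

x' = -11.6000 + 8.3000·cos(2.3983)·0.2 = -12.8222
y' = 2.7000 + 8.3000·sin(2.3983)·0.2 = 3.8233
θ' = 2.3983 + (8.3000/3.4)·tan(-0.35)·0.2 = 2.2201
v' = 8.3000 + 0.1000·0.2 = 8.3200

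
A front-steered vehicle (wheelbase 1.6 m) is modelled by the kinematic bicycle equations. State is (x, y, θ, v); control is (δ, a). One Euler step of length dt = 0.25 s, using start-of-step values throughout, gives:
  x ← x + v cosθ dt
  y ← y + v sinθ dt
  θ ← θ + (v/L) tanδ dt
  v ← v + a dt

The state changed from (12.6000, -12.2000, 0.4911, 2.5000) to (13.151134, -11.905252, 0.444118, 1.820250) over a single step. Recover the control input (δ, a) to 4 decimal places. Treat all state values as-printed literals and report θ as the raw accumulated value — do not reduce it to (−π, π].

a = (v'−v)/dt = (-0.679750)/0.25 = -2.7190
Δθ = θ'−θ = -0.046982;  (v·dt/L) = 2.5000·0.25/1.6 = 0.390625
tan δ = Δθ·L/(v·dt) = -0.120274  →  δ = -0.1197

δ = -0.1197, a = -2.7190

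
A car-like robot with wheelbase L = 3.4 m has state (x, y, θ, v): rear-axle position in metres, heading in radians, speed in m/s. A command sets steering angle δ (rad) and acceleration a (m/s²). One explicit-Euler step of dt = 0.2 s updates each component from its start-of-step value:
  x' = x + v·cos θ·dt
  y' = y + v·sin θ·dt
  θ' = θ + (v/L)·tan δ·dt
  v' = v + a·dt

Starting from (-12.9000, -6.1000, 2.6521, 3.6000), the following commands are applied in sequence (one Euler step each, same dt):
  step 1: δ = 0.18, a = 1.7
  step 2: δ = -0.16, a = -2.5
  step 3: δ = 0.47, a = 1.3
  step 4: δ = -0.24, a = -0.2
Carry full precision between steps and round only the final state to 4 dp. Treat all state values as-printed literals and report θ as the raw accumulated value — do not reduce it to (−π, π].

after step 1 (δ=0.18, a=1.7): (-13.535451, -5.761472, 2.690635, 3.940000)
after step 2 (δ=-0.16, a=-2.5): (-14.244675, -5.418039, 2.653233, 3.440000)
after step 3 (δ=0.47, a=1.3): (-14.852250, -5.095245, 2.756021, 3.700000)
after step 4 (δ=-0.24, a=-0.2): (-15.537922, -4.816939, 2.702759, 3.660000)

(-15.5379, -4.8169, 2.7028, 3.6600)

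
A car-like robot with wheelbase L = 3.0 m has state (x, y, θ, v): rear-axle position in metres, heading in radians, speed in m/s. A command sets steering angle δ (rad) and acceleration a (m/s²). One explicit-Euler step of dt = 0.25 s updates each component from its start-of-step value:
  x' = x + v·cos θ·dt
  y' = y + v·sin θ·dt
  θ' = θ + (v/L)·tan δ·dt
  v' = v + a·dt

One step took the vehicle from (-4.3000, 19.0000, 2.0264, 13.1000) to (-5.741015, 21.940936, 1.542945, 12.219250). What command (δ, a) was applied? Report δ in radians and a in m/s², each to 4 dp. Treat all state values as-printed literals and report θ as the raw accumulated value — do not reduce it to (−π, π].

δ = -0.4169, a = -3.5230

a = (v'−v)/dt = (-0.880750)/0.25 = -3.5230
Δθ = θ'−θ = -0.483455;  (v·dt/L) = 13.1000·0.25/3.0 = 1.091667
tan δ = Δθ·L/(v·dt) = -0.442860  →  δ = -0.4169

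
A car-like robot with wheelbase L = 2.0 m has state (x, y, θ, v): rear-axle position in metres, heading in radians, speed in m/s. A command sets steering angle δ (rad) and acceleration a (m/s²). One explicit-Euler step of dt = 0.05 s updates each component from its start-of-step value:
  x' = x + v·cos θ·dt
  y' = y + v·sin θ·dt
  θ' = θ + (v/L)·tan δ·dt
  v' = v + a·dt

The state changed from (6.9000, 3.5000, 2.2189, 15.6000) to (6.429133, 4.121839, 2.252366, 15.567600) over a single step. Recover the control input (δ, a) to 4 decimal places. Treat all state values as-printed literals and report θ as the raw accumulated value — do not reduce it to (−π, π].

a = (v'−v)/dt = (-0.032400)/0.05 = -0.6480
Δθ = θ'−θ = 0.033466;  (v·dt/L) = 15.6000·0.05/2.0 = 0.390000
tan δ = Δθ·L/(v·dt) = 0.085810  →  δ = 0.0856

δ = 0.0856, a = -0.6480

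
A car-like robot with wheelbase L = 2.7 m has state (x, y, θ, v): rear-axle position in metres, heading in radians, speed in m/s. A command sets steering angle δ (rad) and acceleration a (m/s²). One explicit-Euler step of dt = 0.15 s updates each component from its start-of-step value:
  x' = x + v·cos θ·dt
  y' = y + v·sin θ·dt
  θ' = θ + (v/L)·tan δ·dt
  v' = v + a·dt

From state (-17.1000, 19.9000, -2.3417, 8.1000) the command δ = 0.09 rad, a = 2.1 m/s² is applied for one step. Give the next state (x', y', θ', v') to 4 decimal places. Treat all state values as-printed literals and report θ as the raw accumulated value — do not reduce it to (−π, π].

x' = -17.1000 + 8.1000·cos(-2.3417)·0.15 = -17.9466
y' = 19.9000 + 8.1000·sin(-2.3417)·0.15 = 19.0285
θ' = -2.3417 + (8.1000/2.7)·tan(0.09)·0.15 = -2.3011
v' = 8.1000 + 2.1000·0.15 = 8.4150

(-17.9466, 19.0285, -2.3011, 8.4150)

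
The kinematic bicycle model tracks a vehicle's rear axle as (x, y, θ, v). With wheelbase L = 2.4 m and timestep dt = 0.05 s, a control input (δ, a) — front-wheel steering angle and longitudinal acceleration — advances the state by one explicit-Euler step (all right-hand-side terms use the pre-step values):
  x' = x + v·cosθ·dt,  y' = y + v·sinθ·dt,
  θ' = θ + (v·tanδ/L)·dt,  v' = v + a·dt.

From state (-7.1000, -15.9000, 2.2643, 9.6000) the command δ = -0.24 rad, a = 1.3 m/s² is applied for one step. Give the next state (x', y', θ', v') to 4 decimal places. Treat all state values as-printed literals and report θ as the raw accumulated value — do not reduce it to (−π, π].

x' = -7.1000 + 9.6000·cos(2.2643)·0.05 = -7.4068
y' = -15.9000 + 9.6000·sin(2.2643)·0.05 = -15.5309
θ' = 2.2643 + (9.6000/2.4)·tan(-0.24)·0.05 = 2.2154
v' = 9.6000 + 1.3000·0.05 = 9.6650

(-7.4068, -15.5309, 2.2154, 9.6650)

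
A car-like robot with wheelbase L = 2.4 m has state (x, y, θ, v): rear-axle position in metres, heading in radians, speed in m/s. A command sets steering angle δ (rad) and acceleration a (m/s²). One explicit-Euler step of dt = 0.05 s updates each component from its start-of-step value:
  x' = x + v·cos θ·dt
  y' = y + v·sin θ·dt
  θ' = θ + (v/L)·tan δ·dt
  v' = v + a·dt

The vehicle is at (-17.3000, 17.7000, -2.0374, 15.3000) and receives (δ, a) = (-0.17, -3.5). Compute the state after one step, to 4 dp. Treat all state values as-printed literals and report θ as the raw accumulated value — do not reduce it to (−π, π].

(-17.6441, 17.0168, -2.0921, 15.1250)

x' = -17.3000 + 15.3000·cos(-2.0374)·0.05 = -17.6441
y' = 17.7000 + 15.3000·sin(-2.0374)·0.05 = 17.0168
θ' = -2.0374 + (15.3000/2.4)·tan(-0.17)·0.05 = -2.0921
v' = 15.3000 − 3.5000·0.05 = 15.1250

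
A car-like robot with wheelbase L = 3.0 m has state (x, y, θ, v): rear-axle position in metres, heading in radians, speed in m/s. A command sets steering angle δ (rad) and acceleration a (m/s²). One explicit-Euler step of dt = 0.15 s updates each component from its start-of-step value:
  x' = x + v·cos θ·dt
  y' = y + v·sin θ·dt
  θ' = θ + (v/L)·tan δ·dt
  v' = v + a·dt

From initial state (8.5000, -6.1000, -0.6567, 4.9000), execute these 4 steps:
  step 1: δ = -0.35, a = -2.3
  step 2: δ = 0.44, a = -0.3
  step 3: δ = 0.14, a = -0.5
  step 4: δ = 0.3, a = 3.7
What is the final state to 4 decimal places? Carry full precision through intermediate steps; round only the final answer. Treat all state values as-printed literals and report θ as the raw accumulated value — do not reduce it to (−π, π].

(10.6733, -7.7955, -0.5385, 4.9900)

after step 1 (δ=-0.35, a=-2.3): (9.082128, -6.548722, -0.746132, 4.555000)
after step 2 (δ=0.44, a=-0.3): (9.583852, -7.012515, -0.638912, 4.510000)
after step 3 (δ=0.14, a=-0.5): (10.126909, -7.415927, -0.607134, 4.435000)
after step 4 (δ=0.3, a=3.7): (10.673270, -7.795462, -0.538539, 4.990000)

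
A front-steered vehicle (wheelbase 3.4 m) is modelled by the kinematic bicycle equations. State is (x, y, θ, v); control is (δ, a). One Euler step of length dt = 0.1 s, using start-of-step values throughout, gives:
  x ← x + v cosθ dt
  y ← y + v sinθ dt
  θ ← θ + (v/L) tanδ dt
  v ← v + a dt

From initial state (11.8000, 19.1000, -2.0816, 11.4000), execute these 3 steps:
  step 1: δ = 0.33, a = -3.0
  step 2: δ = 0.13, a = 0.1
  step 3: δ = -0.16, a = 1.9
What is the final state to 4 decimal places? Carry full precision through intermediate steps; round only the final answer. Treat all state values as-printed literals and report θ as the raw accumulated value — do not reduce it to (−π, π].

after step 1 (δ=0.33, a=-3.0): (11.242679, 18.105519, -1.966753, 11.100000)
after step 2 (δ=0.13, a=0.1): (10.814561, 17.081402, -1.924072, 11.110000)
after step 3 (δ=-0.16, a=1.9): (10.430185, 16.039012, -1.976805, 11.300000)

(10.4302, 16.0390, -1.9768, 11.3000)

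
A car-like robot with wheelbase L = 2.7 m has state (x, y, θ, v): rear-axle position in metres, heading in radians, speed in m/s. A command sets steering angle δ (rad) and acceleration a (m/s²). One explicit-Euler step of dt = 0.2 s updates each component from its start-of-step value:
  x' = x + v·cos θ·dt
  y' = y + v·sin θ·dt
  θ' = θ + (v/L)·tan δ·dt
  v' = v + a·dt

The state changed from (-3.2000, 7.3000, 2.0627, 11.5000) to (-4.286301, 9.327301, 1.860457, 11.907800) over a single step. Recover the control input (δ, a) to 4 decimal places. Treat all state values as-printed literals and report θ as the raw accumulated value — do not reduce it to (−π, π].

δ = -0.2331, a = 2.0390

a = (v'−v)/dt = (0.407800)/0.2 = 2.0390
Δθ = θ'−θ = -0.202243;  (v·dt/L) = 11.5000·0.2/2.7 = 0.851852
tan δ = Δθ·L/(v·dt) = -0.237416  →  δ = -0.2331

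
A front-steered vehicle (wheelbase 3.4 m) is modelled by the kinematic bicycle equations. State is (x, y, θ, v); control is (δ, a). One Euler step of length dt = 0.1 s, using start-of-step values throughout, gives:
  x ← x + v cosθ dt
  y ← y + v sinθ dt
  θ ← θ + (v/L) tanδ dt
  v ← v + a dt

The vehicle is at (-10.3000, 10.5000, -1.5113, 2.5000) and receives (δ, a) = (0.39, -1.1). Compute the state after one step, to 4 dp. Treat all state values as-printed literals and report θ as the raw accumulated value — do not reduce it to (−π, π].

x' = -10.3000 + 2.5000·cos(-1.5113)·0.1 = -10.2851
y' = 10.5000 + 2.5000·sin(-1.5113)·0.1 = 10.2504
θ' = -1.5113 + (2.5000/3.4)·tan(0.39)·0.1 = -1.4811
v' = 2.5000 − 1.1000·0.1 = 2.3900

(-10.2851, 10.2504, -1.4811, 2.3900)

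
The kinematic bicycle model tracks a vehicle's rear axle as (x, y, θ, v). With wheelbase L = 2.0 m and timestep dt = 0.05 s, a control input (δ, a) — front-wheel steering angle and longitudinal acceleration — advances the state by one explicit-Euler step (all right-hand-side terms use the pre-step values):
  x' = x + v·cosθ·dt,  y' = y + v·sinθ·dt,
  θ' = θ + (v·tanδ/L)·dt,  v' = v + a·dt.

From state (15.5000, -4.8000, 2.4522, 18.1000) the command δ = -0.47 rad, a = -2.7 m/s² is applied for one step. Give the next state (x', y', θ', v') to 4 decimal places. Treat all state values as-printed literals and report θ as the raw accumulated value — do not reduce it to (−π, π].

(14.8017, -4.2244, 2.2223, 17.9650)

x' = 15.5000 + 18.1000·cos(2.4522)·0.05 = 14.8017
y' = -4.8000 + 18.1000·sin(2.4522)·0.05 = -4.2244
θ' = 2.4522 + (18.1000/2.0)·tan(-0.47)·0.05 = 2.2223
v' = 18.1000 − 2.7000·0.05 = 17.9650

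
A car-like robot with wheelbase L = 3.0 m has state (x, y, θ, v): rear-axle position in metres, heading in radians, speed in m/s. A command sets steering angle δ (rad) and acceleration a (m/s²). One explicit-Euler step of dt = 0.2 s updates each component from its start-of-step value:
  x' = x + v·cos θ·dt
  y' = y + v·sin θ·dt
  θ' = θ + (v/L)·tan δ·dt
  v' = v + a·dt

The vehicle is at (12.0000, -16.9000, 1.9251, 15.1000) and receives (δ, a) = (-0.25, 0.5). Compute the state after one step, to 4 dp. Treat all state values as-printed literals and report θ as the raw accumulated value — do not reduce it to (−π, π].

(10.9522, -14.0676, 1.6681, 15.2000)

x' = 12.0000 + 15.1000·cos(1.9251)·0.2 = 10.9522
y' = -16.9000 + 15.1000·sin(1.9251)·0.2 = -14.0676
θ' = 1.9251 + (15.1000/3.0)·tan(-0.25)·0.2 = 1.6681
v' = 15.1000 + 0.5000·0.2 = 15.2000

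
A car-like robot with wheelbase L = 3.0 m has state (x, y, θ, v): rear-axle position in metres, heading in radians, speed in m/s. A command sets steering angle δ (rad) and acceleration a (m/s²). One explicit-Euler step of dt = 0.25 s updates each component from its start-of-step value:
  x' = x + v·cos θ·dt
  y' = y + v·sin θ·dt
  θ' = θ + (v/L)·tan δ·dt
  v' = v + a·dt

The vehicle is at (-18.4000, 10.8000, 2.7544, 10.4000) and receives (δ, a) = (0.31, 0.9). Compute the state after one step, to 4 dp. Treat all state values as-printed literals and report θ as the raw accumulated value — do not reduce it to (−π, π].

x' = -18.4000 + 10.4000·cos(2.7544)·0.25 = -20.8075
y' = 10.8000 + 10.4000·sin(2.7544)·0.25 = 11.7817
θ' = 2.7544 + (10.4000/3.0)·tan(0.31)·0.25 = 3.0320
v' = 10.4000 + 0.9000·0.25 = 10.6250

(-20.8075, 11.7817, 3.0320, 10.6250)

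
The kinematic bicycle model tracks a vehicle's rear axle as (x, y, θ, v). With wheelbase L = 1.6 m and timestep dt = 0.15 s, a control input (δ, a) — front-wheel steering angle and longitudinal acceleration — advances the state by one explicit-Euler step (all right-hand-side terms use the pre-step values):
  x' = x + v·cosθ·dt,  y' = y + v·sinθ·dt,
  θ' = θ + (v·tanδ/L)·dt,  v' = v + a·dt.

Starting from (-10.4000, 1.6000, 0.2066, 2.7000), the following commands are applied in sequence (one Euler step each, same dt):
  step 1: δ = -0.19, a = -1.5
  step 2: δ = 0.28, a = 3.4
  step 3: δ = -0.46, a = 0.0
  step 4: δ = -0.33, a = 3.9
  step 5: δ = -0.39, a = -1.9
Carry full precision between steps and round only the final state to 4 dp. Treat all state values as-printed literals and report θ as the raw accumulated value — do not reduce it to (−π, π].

after step 1 (δ=-0.19, a=-1.5): (-10.003613, 1.683079, 0.157919, 2.475000)
after step 2 (δ=0.28, a=3.4): (-9.636982, 1.741463, 0.224641, 2.985000)
after step 3 (δ=-0.46, a=0.0): (-9.200482, 1.841202, 0.085992, 2.985000)
after step 4 (δ=-0.33, a=3.9): (-8.754387, 1.879658, -0.009861, 3.570000)
after step 5 (δ=-0.39, a=-1.9): (-8.218913, 1.874377, -0.147436, 3.285000)

(-8.2189, 1.8744, -0.1474, 3.2850)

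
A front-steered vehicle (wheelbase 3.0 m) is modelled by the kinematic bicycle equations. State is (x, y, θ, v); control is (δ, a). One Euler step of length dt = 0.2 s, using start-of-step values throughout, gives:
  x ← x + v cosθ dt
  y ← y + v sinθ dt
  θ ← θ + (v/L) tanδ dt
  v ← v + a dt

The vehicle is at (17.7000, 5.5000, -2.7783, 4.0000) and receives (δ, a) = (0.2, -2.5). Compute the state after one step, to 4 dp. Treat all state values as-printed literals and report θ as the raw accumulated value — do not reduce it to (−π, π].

(16.9522, 5.2157, -2.7242, 3.5000)

x' = 17.7000 + 4.0000·cos(-2.7783)·0.2 = 16.9522
y' = 5.5000 + 4.0000·sin(-2.7783)·0.2 = 5.2157
θ' = -2.7783 + (4.0000/3.0)·tan(0.2)·0.2 = -2.7242
v' = 4.0000 − 2.5000·0.2 = 3.5000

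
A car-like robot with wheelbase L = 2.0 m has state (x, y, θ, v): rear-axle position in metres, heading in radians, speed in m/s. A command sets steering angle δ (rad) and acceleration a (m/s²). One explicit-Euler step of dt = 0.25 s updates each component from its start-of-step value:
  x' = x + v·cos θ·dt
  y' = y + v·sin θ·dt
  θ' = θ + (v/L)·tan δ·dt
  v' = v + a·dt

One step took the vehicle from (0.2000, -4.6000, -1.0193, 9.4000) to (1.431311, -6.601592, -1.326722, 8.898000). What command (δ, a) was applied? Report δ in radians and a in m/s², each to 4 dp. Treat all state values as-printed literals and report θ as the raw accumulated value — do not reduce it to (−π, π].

a = (v'−v)/dt = (-0.502000)/0.25 = -2.0080
Δθ = θ'−θ = -0.307422;  (v·dt/L) = 9.4000·0.25/2.0 = 1.175000
tan δ = Δθ·L/(v·dt) = -0.261636  →  δ = -0.2559

δ = -0.2559, a = -2.0080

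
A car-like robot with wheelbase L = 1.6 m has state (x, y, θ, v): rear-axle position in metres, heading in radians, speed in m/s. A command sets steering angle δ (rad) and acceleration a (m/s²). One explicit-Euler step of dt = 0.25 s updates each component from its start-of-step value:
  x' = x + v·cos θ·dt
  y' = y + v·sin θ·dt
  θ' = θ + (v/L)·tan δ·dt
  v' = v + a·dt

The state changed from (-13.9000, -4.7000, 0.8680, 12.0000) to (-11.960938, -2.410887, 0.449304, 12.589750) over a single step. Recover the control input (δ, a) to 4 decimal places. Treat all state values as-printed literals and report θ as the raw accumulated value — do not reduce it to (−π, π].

δ = -0.2197, a = 2.3590

a = (v'−v)/dt = (0.589750)/0.25 = 2.3590
Δθ = θ'−θ = -0.418696;  (v·dt/L) = 12.0000·0.25/1.6 = 1.875000
tan δ = Δθ·L/(v·dt) = -0.223305  →  δ = -0.2197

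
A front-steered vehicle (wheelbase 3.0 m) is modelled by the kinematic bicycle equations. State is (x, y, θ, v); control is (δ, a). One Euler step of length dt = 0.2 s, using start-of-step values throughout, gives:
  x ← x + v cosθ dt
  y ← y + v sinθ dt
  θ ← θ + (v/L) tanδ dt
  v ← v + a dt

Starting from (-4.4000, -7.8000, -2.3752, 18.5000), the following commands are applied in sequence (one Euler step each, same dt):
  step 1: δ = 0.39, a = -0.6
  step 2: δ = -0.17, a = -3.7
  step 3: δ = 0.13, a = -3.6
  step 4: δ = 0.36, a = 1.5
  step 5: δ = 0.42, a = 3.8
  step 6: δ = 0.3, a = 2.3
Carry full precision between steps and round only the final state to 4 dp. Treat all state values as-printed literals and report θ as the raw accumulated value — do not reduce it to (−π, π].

(-8.8083, -26.5747, -0.6168, 18.4400)

after step 1 (δ=0.39, a=-0.6): (-7.065544, -10.366102, -1.868232, 18.380000)
after step 2 (δ=-0.17, a=-3.7): (-8.142868, -13.880692, -2.078569, 17.640000)
after step 3 (δ=0.13, a=-3.6): (-9.858295, -16.963563, -1.924822, 16.920000)
after step 4 (δ=0.36, a=1.5): (-11.031449, -20.137704, -1.500240, 17.220000)
after step 5 (δ=0.42, a=3.8): (-10.788653, -23.573135, -0.987574, 17.980000)
after step 6 (δ=0.3, a=2.3): (-8.808278, -26.574689, -0.616783, 18.440000)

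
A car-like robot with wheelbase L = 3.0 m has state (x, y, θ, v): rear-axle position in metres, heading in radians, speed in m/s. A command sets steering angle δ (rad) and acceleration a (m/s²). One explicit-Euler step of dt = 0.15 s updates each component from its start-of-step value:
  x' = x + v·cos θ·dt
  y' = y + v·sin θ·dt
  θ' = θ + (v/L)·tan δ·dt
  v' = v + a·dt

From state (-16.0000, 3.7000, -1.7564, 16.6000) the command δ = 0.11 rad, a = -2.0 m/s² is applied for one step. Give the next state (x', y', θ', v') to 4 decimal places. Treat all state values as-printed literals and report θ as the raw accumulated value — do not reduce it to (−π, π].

(-16.4595, 1.2528, -1.6647, 16.3000)

x' = -16.0000 + 16.6000·cos(-1.7564)·0.15 = -16.4595
y' = 3.7000 + 16.6000·sin(-1.7564)·0.15 = 1.2528
θ' = -1.7564 + (16.6000/3.0)·tan(0.11)·0.15 = -1.6647
v' = 16.6000 − 2.0000·0.15 = 16.3000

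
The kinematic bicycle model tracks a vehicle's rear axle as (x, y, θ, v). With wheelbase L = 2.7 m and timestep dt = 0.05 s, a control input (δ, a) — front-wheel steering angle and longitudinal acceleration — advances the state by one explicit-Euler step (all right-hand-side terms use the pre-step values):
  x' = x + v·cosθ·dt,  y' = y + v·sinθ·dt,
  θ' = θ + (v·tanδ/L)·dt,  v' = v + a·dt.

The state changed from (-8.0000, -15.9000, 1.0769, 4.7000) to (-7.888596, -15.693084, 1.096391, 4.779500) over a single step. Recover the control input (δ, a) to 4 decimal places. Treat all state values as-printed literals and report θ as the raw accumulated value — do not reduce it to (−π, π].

δ = 0.2203, a = 1.5900

a = (v'−v)/dt = (0.079500)/0.05 = 1.5900
Δθ = θ'−θ = 0.019491;  (v·dt/L) = 4.7000·0.05/2.7 = 0.087037
tan δ = Δθ·L/(v·dt) = 0.223939  →  δ = 0.2203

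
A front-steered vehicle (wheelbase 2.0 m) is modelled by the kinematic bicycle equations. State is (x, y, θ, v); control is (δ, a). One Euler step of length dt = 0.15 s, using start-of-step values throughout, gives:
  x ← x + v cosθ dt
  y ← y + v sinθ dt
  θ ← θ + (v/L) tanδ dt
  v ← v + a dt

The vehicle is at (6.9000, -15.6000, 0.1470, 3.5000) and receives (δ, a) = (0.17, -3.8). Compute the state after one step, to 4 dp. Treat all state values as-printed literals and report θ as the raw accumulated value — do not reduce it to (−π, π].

(7.4193, -15.5231, 0.1921, 2.9300)

x' = 6.9000 + 3.5000·cos(0.1470)·0.15 = 7.4193
y' = -15.6000 + 3.5000·sin(0.1470)·0.15 = -15.5231
θ' = 0.1470 + (3.5000/2.0)·tan(0.17)·0.15 = 0.1921
v' = 3.5000 − 3.8000·0.15 = 2.9300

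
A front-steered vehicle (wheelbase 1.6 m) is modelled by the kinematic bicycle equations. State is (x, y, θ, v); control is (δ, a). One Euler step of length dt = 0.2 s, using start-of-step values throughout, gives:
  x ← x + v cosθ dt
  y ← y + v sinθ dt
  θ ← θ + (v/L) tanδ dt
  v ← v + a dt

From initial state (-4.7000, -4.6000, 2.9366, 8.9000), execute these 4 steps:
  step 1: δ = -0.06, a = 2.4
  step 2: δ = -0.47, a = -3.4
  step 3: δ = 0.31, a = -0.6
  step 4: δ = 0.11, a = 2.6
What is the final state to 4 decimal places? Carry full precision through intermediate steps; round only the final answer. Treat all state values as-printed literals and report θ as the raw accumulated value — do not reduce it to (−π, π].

after step 1 (δ=-0.06, a=2.4): (-6.442731, -4.237663, 2.869770, 9.380000)
after step 2 (δ=-0.47, a=-3.4): (-8.249850, -3.733980, 2.274180, 8.700000)
after step 3 (δ=0.31, a=-0.6): (-9.375285, -2.406955, 2.622536, 8.580000)
after step 4 (δ=0.11, a=2.6): (-10.865267, -1.555714, 2.740989, 9.100000)

(-10.8653, -1.5557, 2.7410, 9.1000)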